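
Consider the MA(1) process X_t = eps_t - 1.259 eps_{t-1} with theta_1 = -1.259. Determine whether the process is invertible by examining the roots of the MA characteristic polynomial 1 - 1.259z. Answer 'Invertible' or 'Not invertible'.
\text{Not invertible}

The MA(q) characteristic polynomial is P(z) = 1 - 1.259z.
Invertibility requires all roots to lie outside the unit circle, i.e. |z| > 1 for every root.
This is linear in z: 1 + (-1.259) z = 0  =>  z = -1/(-1.259) = 0.794281,  |z| = 0.794281.
Moduli of all roots: 0.7943.
All moduli strictly greater than 1? No.
Verdict: Not invertible.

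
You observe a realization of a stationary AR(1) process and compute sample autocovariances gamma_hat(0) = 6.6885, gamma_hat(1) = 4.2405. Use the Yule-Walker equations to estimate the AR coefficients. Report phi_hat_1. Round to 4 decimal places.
\hat\phi_{1} = 0.6340

The Yule-Walker equations for an AR(p) process read, in matrix form,
  Gamma_p phi = r_p,   with   (Gamma_p)_{ij} = gamma(|i - j|),
                       (r_p)_i = gamma(i),   i,j = 1..p.
Substitute the sample gammas (Toeplitz matrix and right-hand side of size 1):
  Gamma_p = [[6.6885]]
  r_p     = [4.2405]
With p = 1 this is the single equation gamma(0) phi_1 = gamma(1):
  phi_hat_1 = gamma(1) / gamma(0) = 4.2405 / 6.6885 = 0.6340.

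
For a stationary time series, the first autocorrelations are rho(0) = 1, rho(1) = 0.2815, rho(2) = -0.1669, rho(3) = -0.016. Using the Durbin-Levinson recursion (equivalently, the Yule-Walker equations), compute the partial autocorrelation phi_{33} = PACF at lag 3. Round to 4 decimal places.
\phi_{33} = 0.1389

The PACF at lag k is phi_{kk}, the last component of the solution
to the Yule-Walker system G_k phi = r_k where
  (G_k)_{ij} = rho(|i - j|), (r_k)_i = rho(i), i,j = 1..k.
Equivalently, Durbin-Levinson gives phi_{kk} iteratively:
  phi_{11} = rho(1)
  phi_{kk} = [rho(k) - sum_{j=1..k-1} phi_{k-1,j} rho(k-j)]
            / [1 - sum_{j=1..k-1} phi_{k-1,j} rho(j)],
  phi_{k,j} = phi_{k-1,j} - phi_{kk} phi_{k-1,k-j},  j = 1..k-1.
Step k = 1:
  phi_11 = rho(1) = 0.2815.
Step k = 2:
  phi_22 = [rho(2) - phi_11 rho(1)] / [1 - phi_11 rho(1)] = [-0.1669 - (0.2815)(0.2815)] / [1 - (0.2815)(0.2815)]
         = -0.24614225 / 0.92075775 = -0.267326.
  Update: phi_21 = phi_11 - phi_22 phi_11 = 0.2815 - (-0.267326)(0.2815) = 0.356752.
Step k = 3:
  phi_33 = [rho(3) - phi_21 rho(2) - phi_22 rho(1)] / [1 - phi_21 rho(1) - phi_22 rho(2)]
    numerator   = -0.016 - (0.356752)(-0.1669) - (-0.267326)(0.2815) = 0.11879414
    denominator = 1 - (0.356752)(0.2815) - (-0.267326)(-0.1669) = 0.85495759
  phi_33 = 0.11879414 / 0.85495759 = 0.1389.
Therefore phi_{33} = 0.1389.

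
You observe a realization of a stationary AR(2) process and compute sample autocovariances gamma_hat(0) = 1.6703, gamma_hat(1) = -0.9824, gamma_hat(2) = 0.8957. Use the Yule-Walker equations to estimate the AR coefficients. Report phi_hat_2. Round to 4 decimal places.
\hat\phi_{2} = 0.2910

The Yule-Walker equations for an AR(p) process read, in matrix form,
  Gamma_p phi = r_p,   with   (Gamma_p)_{ij} = gamma(|i - j|),
                       (r_p)_i = gamma(i),   i,j = 1..p.
Substitute the sample gammas (Toeplitz matrix and right-hand side of size 2):
  Gamma_p = [[1.6703, -0.9824], [-0.9824, 1.6703]]
  r_p     = [-0.9824, 0.8957]
Written out:
  1.6703 phi_1 - 0.9824 phi_2 = -0.9824
  -0.9824 phi_1 + 1.6703 phi_2 = 0.8957
Solve by Cramer's rule:
  det = gamma(0)^2 - gamma(1)^2 = (1.6703)^2 - (-0.9824)^2 = 2.78990209 - 0.96510976 = 1.82479233
  phi_hat_1 = [gamma(1) gamma(0) - gamma(1) gamma(2)] / det = [(-0.9824)(1.6703) - (-0.9824)(0.8957)] / 1.82479233 = -0.76096704 / 1.82479233 = -0.417
  phi_hat_2 = [gamma(0) gamma(2) - gamma(1)^2] / det = [(1.6703)(0.8957) - (-0.9824)^2] / 1.82479233 = 0.53097795 / 1.82479233 = 0.291
So phi_hat = [-0.4170, 0.2910].
Therefore phi_hat_2 = 0.2910.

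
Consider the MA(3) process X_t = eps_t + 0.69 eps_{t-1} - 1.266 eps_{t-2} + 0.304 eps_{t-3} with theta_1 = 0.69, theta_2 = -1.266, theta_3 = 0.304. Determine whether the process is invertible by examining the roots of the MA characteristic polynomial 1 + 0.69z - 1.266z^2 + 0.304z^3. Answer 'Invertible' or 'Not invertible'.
\text{Not invertible}

The MA(q) characteristic polynomial is P(z) = 1 + 0.69z - 1.266z^2 + 0.304z^3.
Invertibility requires all roots to lie outside the unit circle, i.e. |z| > 1 for every root.
Degree 3: look for a simple real root z0 first, then factor out (1 - z/z0) and solve the remaining quadratic.
Testing z0 = -0.625: P(-0.625) = 1 + (0.69)(-0.625) + (-1.266)(-0.625)^2 + (0.304)(-0.625)^3
  = 1 + (-0.43125) + (-0.494531) + (-0.074219) = 0.  So z_0 = -0.625 is a root, |z_0| = 0.625.
Divide out the factor (1 + 1.6 z) = (1 - z/z0) (since 1/z0 = -1.6):
  P(z) = (1 + 1.6 z)(1 + (-0.91) z + (0.19) z^2)
  [check: z-coef -0.91 - (-1.6) = 0.69; z^2-coef 0.19 - (-1.6)(-0.91) = -1.266; z^3-coef -(-1.6)(0.19) = 0.304.]
Remaining roots from the quadratic factor 1 + (-0.91) z + (0.19) z^2:
  Set 1 + (-0.91) z + (0.19) z^2 = 0, i.e. a z^2 + b z + c = 0 with a = 0.19, b = -0.91, c = 1.
  Discriminant D = b^2 - 4ac = (-0.91)^2 - 4*(0.19)*1 = 0.8281 - (0.76) = 0.0681.
  D >= 0, so the roots are real: z = (-b +/- sqrt(D)) / (2a) = (0.91 +/- 0.26096) / (0.38).
    z_1 = (0.91 + 0.26096) / (0.38) = 3.0815,   |z_1| = 3.0815.
    z_2 = (0.91 - 0.26096) / (0.38) = 1.708,   |z_2| = 1.708.
Moduli of all roots: 0.6250, 3.0815, 1.7080.
All moduli strictly greater than 1? No.
Verdict: Not invertible.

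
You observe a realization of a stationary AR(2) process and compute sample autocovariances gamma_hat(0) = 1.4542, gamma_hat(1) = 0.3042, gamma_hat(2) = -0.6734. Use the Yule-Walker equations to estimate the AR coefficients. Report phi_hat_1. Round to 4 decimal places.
\hat\phi_{1} = 0.3201

The Yule-Walker equations for an AR(p) process read, in matrix form,
  Gamma_p phi = r_p,   with   (Gamma_p)_{ij} = gamma(|i - j|),
                       (r_p)_i = gamma(i),   i,j = 1..p.
Substitute the sample gammas (Toeplitz matrix and right-hand side of size 2):
  Gamma_p = [[1.4542, 0.3042], [0.3042, 1.4542]]
  r_p     = [0.3042, -0.6734]
Written out:
  1.4542 phi_1 + 0.3042 phi_2 = 0.3042
  0.3042 phi_1 + 1.4542 phi_2 = -0.6734
Solve by Cramer's rule:
  det = gamma(0)^2 - gamma(1)^2 = (1.4542)^2 - (0.3042)^2 = 2.11469764 - 0.09253764 = 2.02216
  phi_hat_1 = [gamma(1) gamma(0) - gamma(1) gamma(2)] / det = [(0.3042)(1.4542) - (0.3042)(-0.6734)] / 2.02216 = 0.64721592 / 2.02216 = 0.3201
  phi_hat_2 = [gamma(0) gamma(2) - gamma(1)^2] / det = [(1.4542)(-0.6734) - (0.3042)^2] / 2.02216 = -1.07179592 / 2.02216 = -0.53
So phi_hat = [0.3201, -0.5300].
Therefore phi_hat_1 = 0.3201.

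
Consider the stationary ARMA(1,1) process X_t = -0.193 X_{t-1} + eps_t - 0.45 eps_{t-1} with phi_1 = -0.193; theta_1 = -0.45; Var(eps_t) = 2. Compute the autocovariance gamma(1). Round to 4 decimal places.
\gamma(1) = -1.4518

Multiply the model equation by X_{t-k} and take expectations. With theta_0 = psi_0 = 1 and psi_j the MA(infinity) weights, this gives
  gamma(k) - sum_i phi_i gamma(k-i) = c_k,
  c_k = sigma^2 * sum_{j=k..q} theta_j psi_{j-k}   (c_k = 0 for k > q),
using gamma(-m) = gamma(m).
psi-weights needed (psi_j = theta_j + sum_i phi_i psi_{j-i}):
  psi_1 = theta_1 + phi_1 = -0.45 + (-0.193) = -0.643
Right-hand sides:
  c_0 = sigma^2 (1 + theta_1 psi_1) = 2 * (1 + (-0.45)(-0.643)) = 2 * 1.28935 = 2.5787
  c_1 = sigma^2 theta_1 = 2 * (-0.45) = -0.9
  c_2 = 0
Equations for k = 0 and k = 1 (AR order 1):
  gamma(0) = phi_1 gamma(1) + c_0
  gamma(1) = phi_1 gamma(0) + c_1
Substituting the second into the first: gamma(0) (1 - phi_1^2) = c_0 + phi_1 c_1, so
  gamma(0) = (c_0 + phi_1 c_1) / (1 - phi_1^2) = (2.5787 + (-0.193)(-0.9)) / (1 - (-0.193)^2) = 2.7524 / 0.962751 = 2.858891.
  gamma(1) = phi_1 gamma(0) + c_1 = (-0.193)(2.858891) + (-0.9) = -1.451766.
Therefore gamma(1) = -1.4518 (to 4 decimal places).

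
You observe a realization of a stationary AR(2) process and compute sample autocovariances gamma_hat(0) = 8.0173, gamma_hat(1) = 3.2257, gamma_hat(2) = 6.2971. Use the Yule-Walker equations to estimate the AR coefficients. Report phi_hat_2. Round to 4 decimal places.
\hat\phi_{2} = 0.7440

The Yule-Walker equations for an AR(p) process read, in matrix form,
  Gamma_p phi = r_p,   with   (Gamma_p)_{ij} = gamma(|i - j|),
                       (r_p)_i = gamma(i),   i,j = 1..p.
Substitute the sample gammas (Toeplitz matrix and right-hand side of size 2):
  Gamma_p = [[8.0173, 3.2257], [3.2257, 8.0173]]
  r_p     = [3.2257, 6.2971]
Written out:
  8.0173 phi_1 + 3.2257 phi_2 = 3.2257
  3.2257 phi_1 + 8.0173 phi_2 = 6.2971
Solve by Cramer's rule:
  det = gamma(0)^2 - gamma(1)^2 = (8.0173)^2 - (3.2257)^2 = 64.27709929 - 10.40514049 = 53.8719588
  phi_hat_1 = [gamma(1) gamma(0) - gamma(1) gamma(2)] / det = [(3.2257)(8.0173) - (3.2257)(6.2971)] / 53.8719588 = 5.54884914 / 53.8719588 = 0.103
  phi_hat_2 = [gamma(0) gamma(2) - gamma(1)^2] / det = [(8.0173)(6.2971) - (3.2257)^2] / 53.8719588 = 40.08059934 / 53.8719588 = 0.744
So phi_hat = [0.1030, 0.7440].
Therefore phi_hat_2 = 0.7440.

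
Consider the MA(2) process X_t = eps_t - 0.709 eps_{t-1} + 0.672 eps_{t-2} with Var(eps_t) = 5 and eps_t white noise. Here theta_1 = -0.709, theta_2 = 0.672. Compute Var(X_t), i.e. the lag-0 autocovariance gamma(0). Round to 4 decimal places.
\gamma(0) = 9.7713

For an MA(q) process X_t = eps_t + sum_i theta_i eps_{t-i} with
Var(eps_t) = sigma^2, the variance is
  gamma(0) = sigma^2 * (1 + sum_i theta_i^2).
  sum_i theta_i^2 = (-0.709)^2 + (0.672)^2 = 0.502681 + 0.451584 = 0.954265.
  gamma(0) = 5 * (1 + 0.954265) = 5 * 1.954265 = 9.771325, which rounds to 9.7713.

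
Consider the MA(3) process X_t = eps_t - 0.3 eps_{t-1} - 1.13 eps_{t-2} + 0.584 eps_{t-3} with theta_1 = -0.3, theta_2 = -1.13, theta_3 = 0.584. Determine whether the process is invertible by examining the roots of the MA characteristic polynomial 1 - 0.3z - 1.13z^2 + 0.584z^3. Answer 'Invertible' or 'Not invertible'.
\text{Not invertible}

The MA(q) characteristic polynomial is P(z) = 1 - 0.3z - 1.13z^2 + 0.584z^3.
Invertibility requires all roots to lie outside the unit circle, i.e. |z| > 1 for every root.
Degree 3: look for a simple real root z0 first, then factor out (1 - z/z0) and solve the remaining quadratic.
Testing z0 = 1.25: P(1.25) = 1 + (-0.3)(1.25) + (-1.13)(1.25)^2 + (0.584)(1.25)^3
  = 1 + (-0.375) + (-1.765625) + (1.140625) = 0.  So z_0 = 1.25 is a root, |z_0| = 1.25.
Divide out the factor (1 - 0.8 z) = (1 - z/z0) (since 1/z0 = 0.8):
  P(z) = (1 - 0.8 z)(1 + (0.5) z + (-0.73) z^2)
  [check: z-coef 0.5 - (0.8) = -0.3; z^2-coef -0.73 - (0.8)(0.5) = -1.13; z^3-coef -(0.8)(-0.73) = 0.584.]
Remaining roots from the quadratic factor 1 + (0.5) z + (-0.73) z^2:
  Set 1 + (0.5) z + (-0.73) z^2 = 0, i.e. a z^2 + b z + c = 0 with a = -0.73, b = 0.5, c = 1.
  Discriminant D = b^2 - 4ac = (0.5)^2 - 4*(-0.73)*1 = 0.25 - (-2.92) = 3.17.
  D >= 0, so the roots are real: z = (-b +/- sqrt(D)) / (2a) = (-0.5 +/- 1.780449) / (-1.46).
    z_1 = (-0.5 + 1.780449) / (-1.46) = -0.877,   |z_1| = 0.877.
    z_2 = (-0.5 - 1.780449) / (-1.46) = 1.562,   |z_2| = 1.562.
Moduli of all roots: 1.2500, 0.8770, 1.5620.
All moduli strictly greater than 1? No.
Verdict: Not invertible.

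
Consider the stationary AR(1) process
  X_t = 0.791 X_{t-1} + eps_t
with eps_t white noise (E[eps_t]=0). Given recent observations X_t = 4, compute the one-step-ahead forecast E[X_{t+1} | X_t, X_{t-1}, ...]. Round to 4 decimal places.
E[X_{t+1} \mid \mathcal F_t] = 3.1640

For an AR(p) model X_t = c + sum_i phi_i X_{t-i} + eps_t, the
one-step-ahead conditional mean is
  E[X_{t+1} | X_t, ...] = c + sum_i phi_i X_{t+1-i}.
Substitute known values:
  E[X_{t+1} | ...] = (0.791) * (4)
                   = 3.1640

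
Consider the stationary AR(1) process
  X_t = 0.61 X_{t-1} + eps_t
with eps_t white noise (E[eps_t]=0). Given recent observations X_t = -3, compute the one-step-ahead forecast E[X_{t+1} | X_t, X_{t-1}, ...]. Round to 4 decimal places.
E[X_{t+1} \mid \mathcal F_t] = -1.8300

For an AR(p) model X_t = c + sum_i phi_i X_{t-i} + eps_t, the
one-step-ahead conditional mean is
  E[X_{t+1} | X_t, ...] = c + sum_i phi_i X_{t+1-i}.
Substitute known values:
  E[X_{t+1} | ...] = (0.61) * (-3)
                   = -1.8300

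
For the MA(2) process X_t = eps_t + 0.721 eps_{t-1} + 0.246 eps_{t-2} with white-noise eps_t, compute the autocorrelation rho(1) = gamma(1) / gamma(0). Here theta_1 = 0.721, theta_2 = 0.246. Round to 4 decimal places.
\rho(1) = 0.5685

For an MA(q) process with theta_0 = 1, the autocovariance is
  gamma(k) = sigma^2 * sum_{i=0..q-k} theta_i * theta_{i+k},
and rho(k) = gamma(k) / gamma(0). Sigma^2 cancels.
  numerator   = (1)*(0.721) + (0.721)*(0.246) = 0.898366.
  denominator = (1)^2 + (0.721)^2 + (0.246)^2 = 1.580357.
  rho(1) = 0.898366 / 1.580357 = 0.5685.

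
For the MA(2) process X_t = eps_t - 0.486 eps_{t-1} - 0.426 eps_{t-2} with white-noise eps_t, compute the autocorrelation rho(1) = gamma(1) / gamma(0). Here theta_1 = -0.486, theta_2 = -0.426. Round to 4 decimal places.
\rho(1) = -0.1968

For an MA(q) process with theta_0 = 1, the autocovariance is
  gamma(k) = sigma^2 * sum_{i=0..q-k} theta_i * theta_{i+k},
and rho(k) = gamma(k) / gamma(0). Sigma^2 cancels.
  numerator   = (1)*(-0.486) + (-0.486)*(-0.426) = -0.278964.
  denominator = (1)^2 + (-0.486)^2 + (-0.426)^2 = 1.417672.
  rho(1) = -0.278964 / 1.417672 = -0.1968.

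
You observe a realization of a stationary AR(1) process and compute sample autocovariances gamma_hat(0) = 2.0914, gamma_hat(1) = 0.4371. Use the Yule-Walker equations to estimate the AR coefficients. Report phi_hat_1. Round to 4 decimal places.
\hat\phi_{1} = 0.2090

The Yule-Walker equations for an AR(p) process read, in matrix form,
  Gamma_p phi = r_p,   with   (Gamma_p)_{ij} = gamma(|i - j|),
                       (r_p)_i = gamma(i),   i,j = 1..p.
Substitute the sample gammas (Toeplitz matrix and right-hand side of size 1):
  Gamma_p = [[2.0914]]
  r_p     = [0.4371]
With p = 1 this is the single equation gamma(0) phi_1 = gamma(1):
  phi_hat_1 = gamma(1) / gamma(0) = 0.4371 / 2.0914 = 0.2090.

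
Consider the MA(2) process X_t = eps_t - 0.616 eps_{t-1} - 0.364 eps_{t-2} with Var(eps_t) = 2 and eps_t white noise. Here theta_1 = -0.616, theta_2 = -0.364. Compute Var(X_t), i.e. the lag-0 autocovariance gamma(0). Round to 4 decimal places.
\gamma(0) = 3.0239

For an MA(q) process X_t = eps_t + sum_i theta_i eps_{t-i} with
Var(eps_t) = sigma^2, the variance is
  gamma(0) = sigma^2 * (1 + sum_i theta_i^2).
  sum_i theta_i^2 = (-0.616)^2 + (-0.364)^2 = 0.379456 + 0.132496 = 0.511952.
  gamma(0) = 2 * (1 + 0.511952) = 2 * 1.511952 = 3.023904, which rounds to 3.0239.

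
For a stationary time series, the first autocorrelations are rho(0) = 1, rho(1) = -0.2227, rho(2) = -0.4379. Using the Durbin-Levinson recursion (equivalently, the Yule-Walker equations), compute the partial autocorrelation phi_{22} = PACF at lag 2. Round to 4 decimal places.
\phi_{22} = -0.5129

The PACF at lag k is phi_{kk}, the last component of the solution
to the Yule-Walker system G_k phi = r_k where
  (G_k)_{ij} = rho(|i - j|), (r_k)_i = rho(i), i,j = 1..k.
Equivalently, Durbin-Levinson gives phi_{kk} iteratively:
  phi_{11} = rho(1)
  phi_{kk} = [rho(k) - sum_{j=1..k-1} phi_{k-1,j} rho(k-j)]
            / [1 - sum_{j=1..k-1} phi_{k-1,j} rho(j)],
  phi_{k,j} = phi_{k-1,j} - phi_{kk} phi_{k-1,k-j},  j = 1..k-1.
Step k = 1:
  phi_11 = rho(1) = -0.2227.
Step k = 2:
  phi_22 = [rho(2) - phi_11 rho(1)] / [1 - phi_11 rho(1)] = [-0.4379 - (-0.2227)(-0.2227)] / [1 - (-0.2227)(-0.2227)]
         = -0.48749529 / 0.95040471 = -0.5129.
Therefore phi_{22} = -0.5129.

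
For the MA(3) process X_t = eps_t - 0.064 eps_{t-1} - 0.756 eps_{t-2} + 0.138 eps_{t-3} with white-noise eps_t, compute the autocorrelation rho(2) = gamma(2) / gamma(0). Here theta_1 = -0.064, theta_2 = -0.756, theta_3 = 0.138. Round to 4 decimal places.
\rho(2) = -0.4796

For an MA(q) process with theta_0 = 1, the autocovariance is
  gamma(k) = sigma^2 * sum_{i=0..q-k} theta_i * theta_{i+k},
and rho(k) = gamma(k) / gamma(0). Sigma^2 cancels.
  numerator   = (1)*(-0.756) + (-0.064)*(0.138) = -0.764832.
  denominator = (1)^2 + (-0.064)^2 + (-0.756)^2 + (0.138)^2 = 1.594676.
  rho(2) = -0.764832 / 1.594676 = -0.4796.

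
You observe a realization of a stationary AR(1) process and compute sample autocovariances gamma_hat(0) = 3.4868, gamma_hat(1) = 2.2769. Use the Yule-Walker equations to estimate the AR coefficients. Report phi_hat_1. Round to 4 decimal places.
\hat\phi_{1} = 0.6530

The Yule-Walker equations for an AR(p) process read, in matrix form,
  Gamma_p phi = r_p,   with   (Gamma_p)_{ij} = gamma(|i - j|),
                       (r_p)_i = gamma(i),   i,j = 1..p.
Substitute the sample gammas (Toeplitz matrix and right-hand side of size 1):
  Gamma_p = [[3.4868]]
  r_p     = [2.2769]
With p = 1 this is the single equation gamma(0) phi_1 = gamma(1):
  phi_hat_1 = gamma(1) / gamma(0) = 2.2769 / 3.4868 = 0.6530.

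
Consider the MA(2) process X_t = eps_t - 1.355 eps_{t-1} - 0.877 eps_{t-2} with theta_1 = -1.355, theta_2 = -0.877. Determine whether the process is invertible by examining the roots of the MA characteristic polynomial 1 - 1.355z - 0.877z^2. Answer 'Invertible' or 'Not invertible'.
\text{Not invertible}

The MA(q) characteristic polynomial is P(z) = 1 - 1.355z - 0.877z^2.
Invertibility requires all roots to lie outside the unit circle, i.e. |z| > 1 for every root.
Set 1 + (-1.355) z + (-0.877) z^2 = 0, i.e. a z^2 + b z + c = 0 with a = -0.877, b = -1.355, c = 1.
Discriminant D = b^2 - 4ac = (-1.355)^2 - 4*(-0.877)*1 = 1.836025 - (-3.508) = 5.344025.
D >= 0, so the roots are real: z = (-b +/- sqrt(D)) / (2a) = (1.355 +/- 2.311715) / (-1.754).
  z_1 = (1.355 + 2.311715) / (-1.754) = -2.0905,   |z_1| = 2.0905.
  z_2 = (1.355 - 2.311715) / (-1.754) = 0.5454,   |z_2| = 0.5454.
Moduli of all roots: 2.0905, 0.5454.
All moduli strictly greater than 1? No.
Verdict: Not invertible.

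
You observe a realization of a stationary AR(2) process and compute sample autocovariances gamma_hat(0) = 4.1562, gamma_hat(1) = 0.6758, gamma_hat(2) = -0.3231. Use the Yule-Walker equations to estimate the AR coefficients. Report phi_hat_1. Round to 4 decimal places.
\hat\phi_{1} = 0.1800

The Yule-Walker equations for an AR(p) process read, in matrix form,
  Gamma_p phi = r_p,   with   (Gamma_p)_{ij} = gamma(|i - j|),
                       (r_p)_i = gamma(i),   i,j = 1..p.
Substitute the sample gammas (Toeplitz matrix and right-hand side of size 2):
  Gamma_p = [[4.1562, 0.6758], [0.6758, 4.1562]]
  r_p     = [0.6758, -0.3231]
Written out:
  4.1562 phi_1 + 0.6758 phi_2 = 0.6758
  0.6758 phi_1 + 4.1562 phi_2 = -0.3231
Solve by Cramer's rule:
  det = gamma(0)^2 - gamma(1)^2 = (4.1562)^2 - (0.6758)^2 = 17.27399844 - 0.45670564 = 16.8172928
  phi_hat_1 = [gamma(1) gamma(0) - gamma(1) gamma(2)] / det = [(0.6758)(4.1562) - (0.6758)(-0.3231)] / 16.8172928 = 3.02711094 / 16.8172928 = 0.18
  phi_hat_2 = [gamma(0) gamma(2) - gamma(1)^2] / det = [(4.1562)(-0.3231) - (0.6758)^2] / 16.8172928 = -1.79957386 / 16.8172928 = -0.107
So phi_hat = [0.1800, -0.1070].
Therefore phi_hat_1 = 0.1800.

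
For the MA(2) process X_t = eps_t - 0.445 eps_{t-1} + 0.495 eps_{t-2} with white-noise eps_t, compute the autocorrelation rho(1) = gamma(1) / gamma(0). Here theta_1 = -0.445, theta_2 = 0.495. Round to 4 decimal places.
\rho(1) = -0.4610

For an MA(q) process with theta_0 = 1, the autocovariance is
  gamma(k) = sigma^2 * sum_{i=0..q-k} theta_i * theta_{i+k},
and rho(k) = gamma(k) / gamma(0). Sigma^2 cancels.
  numerator   = (1)*(-0.445) + (-0.445)*(0.495) = -0.665275.
  denominator = (1)^2 + (-0.445)^2 + (0.495)^2 = 1.44305.
  rho(1) = -0.665275 / 1.44305 = -0.4610.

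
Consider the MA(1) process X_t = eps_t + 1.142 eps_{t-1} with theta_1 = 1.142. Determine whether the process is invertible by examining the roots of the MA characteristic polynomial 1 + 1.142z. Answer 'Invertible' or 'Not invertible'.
\text{Not invertible}

The MA(q) characteristic polynomial is P(z) = 1 + 1.142z.
Invertibility requires all roots to lie outside the unit circle, i.e. |z| > 1 for every root.
This is linear in z: 1 + (1.142) z = 0  =>  z = -1/(1.142) = -0.875657,  |z| = 0.875657.
Moduli of all roots: 0.8757.
All moduli strictly greater than 1? No.
Verdict: Not invertible.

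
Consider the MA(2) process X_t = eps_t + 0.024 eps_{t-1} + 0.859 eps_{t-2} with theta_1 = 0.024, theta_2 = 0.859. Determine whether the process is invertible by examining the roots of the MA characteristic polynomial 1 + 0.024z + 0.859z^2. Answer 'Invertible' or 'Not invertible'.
\text{Invertible}

The MA(q) characteristic polynomial is P(z) = 1 + 0.024z + 0.859z^2.
Invertibility requires all roots to lie outside the unit circle, i.e. |z| > 1 for every root.
Set 1 + (0.024) z + (0.859) z^2 = 0, i.e. a z^2 + b z + c = 0 with a = 0.859, b = 0.024, c = 1.
Discriminant D = b^2 - 4ac = (0.024)^2 - 4*(0.859)*1 = 0.000576 - (3.436) = -3.435424.
D < 0, so the roots are the complex-conjugate pair z = (-b +/- i sqrt(-D)) / (2a) = -0.014 +/- 1.0789i.
For a conjugate pair |z|^2 = z * conj(z) = (product of roots) = c/a = 1/(0.859) = 1.164144, so |z| = sqrt(1.164144) = 1.079 for both roots.
Moduli of all roots: 1.0790, 1.0790.
All moduli strictly greater than 1? Yes.
Verdict: Invertible.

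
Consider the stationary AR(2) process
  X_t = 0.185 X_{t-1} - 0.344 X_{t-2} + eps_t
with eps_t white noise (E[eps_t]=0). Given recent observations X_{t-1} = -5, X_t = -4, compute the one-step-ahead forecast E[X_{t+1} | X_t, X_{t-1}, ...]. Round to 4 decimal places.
E[X_{t+1} \mid \mathcal F_t] = 0.9800

For an AR(p) model X_t = c + sum_i phi_i X_{t-i} + eps_t, the
one-step-ahead conditional mean is
  E[X_{t+1} | X_t, ...] = c + sum_i phi_i X_{t+1-i}.
Substitute known values:
  E[X_{t+1} | ...] = (0.185) * (-4) + (-0.344) * (-5)
                   = 0.9800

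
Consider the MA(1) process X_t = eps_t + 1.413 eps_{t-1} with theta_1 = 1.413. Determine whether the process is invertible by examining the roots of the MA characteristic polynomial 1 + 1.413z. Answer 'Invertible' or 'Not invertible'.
\text{Not invertible}

The MA(q) characteristic polynomial is P(z) = 1 + 1.413z.
Invertibility requires all roots to lie outside the unit circle, i.e. |z| > 1 for every root.
This is linear in z: 1 + (1.413) z = 0  =>  z = -1/(1.413) = -0.707714,  |z| = 0.707714.
Moduli of all roots: 0.7077.
All moduli strictly greater than 1? No.
Verdict: Not invertible.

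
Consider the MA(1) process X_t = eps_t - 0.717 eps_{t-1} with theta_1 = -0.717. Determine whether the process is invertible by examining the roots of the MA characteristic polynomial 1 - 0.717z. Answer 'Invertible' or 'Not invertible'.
\text{Invertible}

The MA(q) characteristic polynomial is P(z) = 1 - 0.717z.
Invertibility requires all roots to lie outside the unit circle, i.e. |z| > 1 for every root.
This is linear in z: 1 + (-0.717) z = 0  =>  z = -1/(-0.717) = 1.3947,  |z| = 1.3947.
Moduli of all roots: 1.3947.
All moduli strictly greater than 1? Yes.
Verdict: Invertible.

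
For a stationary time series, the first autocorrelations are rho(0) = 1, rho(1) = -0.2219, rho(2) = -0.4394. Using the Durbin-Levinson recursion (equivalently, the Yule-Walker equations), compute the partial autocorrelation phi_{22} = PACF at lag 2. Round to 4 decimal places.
\phi_{22} = -0.5139

The PACF at lag k is phi_{kk}, the last component of the solution
to the Yule-Walker system G_k phi = r_k where
  (G_k)_{ij} = rho(|i - j|), (r_k)_i = rho(i), i,j = 1..k.
Equivalently, Durbin-Levinson gives phi_{kk} iteratively:
  phi_{11} = rho(1)
  phi_{kk} = [rho(k) - sum_{j=1..k-1} phi_{k-1,j} rho(k-j)]
            / [1 - sum_{j=1..k-1} phi_{k-1,j} rho(j)],
  phi_{k,j} = phi_{k-1,j} - phi_{kk} phi_{k-1,k-j},  j = 1..k-1.
Step k = 1:
  phi_11 = rho(1) = -0.2219.
Step k = 2:
  phi_22 = [rho(2) - phi_11 rho(1)] / [1 - phi_11 rho(1)] = [-0.4394 - (-0.2219)(-0.2219)] / [1 - (-0.2219)(-0.2219)]
         = -0.48863961 / 0.95076039 = -0.5139.
Therefore phi_{22} = -0.5139.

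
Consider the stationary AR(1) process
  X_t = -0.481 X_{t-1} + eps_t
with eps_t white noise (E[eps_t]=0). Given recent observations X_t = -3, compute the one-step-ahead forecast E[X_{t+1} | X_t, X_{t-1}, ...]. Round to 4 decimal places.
E[X_{t+1} \mid \mathcal F_t] = 1.4430

For an AR(p) model X_t = c + sum_i phi_i X_{t-i} + eps_t, the
one-step-ahead conditional mean is
  E[X_{t+1} | X_t, ...] = c + sum_i phi_i X_{t+1-i}.
Substitute known values:
  E[X_{t+1} | ...] = (-0.481) * (-3)
                   = 1.4430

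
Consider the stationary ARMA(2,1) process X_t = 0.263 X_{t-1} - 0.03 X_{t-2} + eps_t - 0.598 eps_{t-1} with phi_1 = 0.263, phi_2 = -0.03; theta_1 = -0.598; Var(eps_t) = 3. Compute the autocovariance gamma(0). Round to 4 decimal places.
\gamma(0) = 3.3799

Multiply the model equation by X_{t-k} and take expectations. With theta_0 = psi_0 = 1 and psi_j the MA(infinity) weights, this gives
  gamma(k) - sum_i phi_i gamma(k-i) = c_k,
  c_k = sigma^2 * sum_{j=k..q} theta_j psi_{j-k}   (c_k = 0 for k > q),
using gamma(-m) = gamma(m).
psi-weights needed (psi_j = theta_j + sum_i phi_i psi_{j-i}):
  psi_1 = theta_1 + phi_1 = -0.598 + (0.263) = -0.335
Right-hand sides:
  c_0 = sigma^2 (1 + theta_1 psi_1) = 3 * (1 + (-0.598)(-0.335)) = 3 * 1.20033 = 3.60099
  c_1 = sigma^2 theta_1 = 3 * (-0.598) = -1.794
  c_2 = 0
Equations for k = 0, 1, 2 (AR order 2, c_2 = 0):
  (E0) gamma(0) = phi_1 gamma(1) + phi_2 gamma(2) + c_0
  (E1) gamma(1) = phi_1 gamma(0) + phi_2 gamma(1) + c_1
  (E2) gamma(2) = phi_1 gamma(1) + phi_2 gamma(0)
From (E1): gamma(1) = A gamma(0) + B with
  A = phi_1 / (1 - phi_2) = 0.263 / 1.03 = 0.25534,   B = c_1 / (1 - phi_2) = -1.794 / 1.03 = -1.741748.
Insert (E2) into (E0): gamma(0) (1 - phi_2^2) = phi_1 (1 + phi_2) gamma(1) + c_0.
  phi_1 (1 + phi_2) = (0.263)(0.97) = 0.25511,   1 - phi_2^2 = 0.9991.
Replace gamma(1) by A gamma(0) + B and collect gamma(0):
  gamma(0) [0.9991 - (0.25511)(0.25534)] = (0.25511)(-1.741748) + 3.60099
  gamma(0) * 0.93396 = 3.156653
  gamma(0) = 3.156653 / 0.93396 = 3.379858.
Therefore gamma(0) = 3.3799 (to 4 decimal places).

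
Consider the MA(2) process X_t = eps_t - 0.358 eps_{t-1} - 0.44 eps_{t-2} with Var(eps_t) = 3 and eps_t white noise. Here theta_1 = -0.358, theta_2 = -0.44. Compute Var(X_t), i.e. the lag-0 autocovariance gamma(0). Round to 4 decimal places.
\gamma(0) = 3.9653

For an MA(q) process X_t = eps_t + sum_i theta_i eps_{t-i} with
Var(eps_t) = sigma^2, the variance is
  gamma(0) = sigma^2 * (1 + sum_i theta_i^2).
  sum_i theta_i^2 = (-0.358)^2 + (-0.44)^2 = 0.128164 + 0.1936 = 0.321764.
  gamma(0) = 3 * (1 + 0.321764) = 3 * 1.321764 = 3.965292, which rounds to 3.9653.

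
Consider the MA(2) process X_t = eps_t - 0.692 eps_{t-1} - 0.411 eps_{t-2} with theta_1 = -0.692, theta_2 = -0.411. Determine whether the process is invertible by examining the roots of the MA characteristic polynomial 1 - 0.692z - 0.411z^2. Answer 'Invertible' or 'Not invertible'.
\text{Not invertible}

The MA(q) characteristic polynomial is P(z) = 1 - 0.692z - 0.411z^2.
Invertibility requires all roots to lie outside the unit circle, i.e. |z| > 1 for every root.
Set 1 + (-0.692) z + (-0.411) z^2 = 0, i.e. a z^2 + b z + c = 0 with a = -0.411, b = -0.692, c = 1.
Discriminant D = b^2 - 4ac = (-0.692)^2 - 4*(-0.411)*1 = 0.478864 - (-1.644) = 2.122864.
D >= 0, so the roots are real: z = (-b +/- sqrt(D)) / (2a) = (0.692 +/- 1.457005) / (-0.822).
  z_1 = (0.692 + 1.457005) / (-0.822) = -2.6144,   |z_1| = 2.6144.
  z_2 = (0.692 - 1.457005) / (-0.822) = 0.9307,   |z_2| = 0.9307.
Moduli of all roots: 2.6144, 0.9307.
All moduli strictly greater than 1? No.
Verdict: Not invertible.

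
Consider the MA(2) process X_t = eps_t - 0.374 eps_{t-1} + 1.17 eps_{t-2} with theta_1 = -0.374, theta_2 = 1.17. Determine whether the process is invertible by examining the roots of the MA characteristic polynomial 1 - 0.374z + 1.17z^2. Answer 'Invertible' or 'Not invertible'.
\text{Not invertible}

The MA(q) characteristic polynomial is P(z) = 1 - 0.374z + 1.17z^2.
Invertibility requires all roots to lie outside the unit circle, i.e. |z| > 1 for every root.
Set 1 + (-0.374) z + (1.17) z^2 = 0, i.e. a z^2 + b z + c = 0 with a = 1.17, b = -0.374, c = 1.
Discriminant D = b^2 - 4ac = (-0.374)^2 - 4*(1.17)*1 = 0.139876 - (4.68) = -4.540124.
D < 0, so the roots are the complex-conjugate pair z = (-b +/- i sqrt(-D)) / (2a) = 0.1598 +/- 0.9106i.
For a conjugate pair |z|^2 = z * conj(z) = (product of roots) = c/a = 1/(1.17) = 0.854701, so |z| = sqrt(0.854701) = 0.9245 for both roots.
Moduli of all roots: 0.9245, 0.9245.
All moduli strictly greater than 1? No.
Verdict: Not invertible.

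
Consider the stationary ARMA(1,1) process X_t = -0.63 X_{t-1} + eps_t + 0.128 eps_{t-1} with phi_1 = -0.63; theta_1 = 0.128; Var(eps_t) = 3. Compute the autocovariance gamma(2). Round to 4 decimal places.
\gamma(2) = 1.4463

Multiply the model equation by X_{t-k} and take expectations. With theta_0 = psi_0 = 1 and psi_j the MA(infinity) weights, this gives
  gamma(k) - sum_i phi_i gamma(k-i) = c_k,
  c_k = sigma^2 * sum_{j=k..q} theta_j psi_{j-k}   (c_k = 0 for k > q),
using gamma(-m) = gamma(m).
psi-weights needed (psi_j = theta_j + sum_i phi_i psi_{j-i}):
  psi_1 = theta_1 + phi_1 = 0.128 + (-0.63) = -0.502
Right-hand sides:
  c_0 = sigma^2 (1 + theta_1 psi_1) = 3 * (1 + (0.128)(-0.502)) = 3 * 0.935744 = 2.807232
  c_1 = sigma^2 theta_1 = 3 * (0.128) = 0.384
  c_2 = 0
Equations for k = 0 and k = 1 (AR order 1):
  gamma(0) = phi_1 gamma(1) + c_0
  gamma(1) = phi_1 gamma(0) + c_1
Substituting the second into the first: gamma(0) (1 - phi_1^2) = c_0 + phi_1 c_1, so
  gamma(0) = (c_0 + phi_1 c_1) / (1 - phi_1^2) = (2.807232 + (-0.63)(0.384)) / (1 - (-0.63)^2) = 2.565312 / 0.6031 = 4.253543.
  gamma(1) = phi_1 gamma(0) + c_1 = (-0.63)(4.253543) + (0.384) = -2.295732.
For k = 2 (> q): gamma(2) = phi_1 gamma(1) = (-0.63)(-2.295732) = 1.446311.
Therefore gamma(2) = 1.4463 (to 4 decimal places).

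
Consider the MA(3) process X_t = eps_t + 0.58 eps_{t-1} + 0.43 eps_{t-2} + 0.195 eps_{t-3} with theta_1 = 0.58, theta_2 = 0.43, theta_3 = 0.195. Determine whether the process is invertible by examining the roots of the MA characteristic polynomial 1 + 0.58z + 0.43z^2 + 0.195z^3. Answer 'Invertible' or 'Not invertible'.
\text{Invertible}

The MA(q) characteristic polynomial is P(z) = 1 + 0.58z + 0.43z^2 + 0.195z^3.
Invertibility requires all roots to lie outside the unit circle, i.e. |z| > 1 for every root.
Degree 3: look for a simple real root z0 first, then factor out (1 - z/z0) and solve the remaining quadratic.
Testing z0 = -2: P(-2) = 1 + (0.58)(-2) + (0.43)(-2)^2 + (0.195)(-2)^3
  = 1 + (-1.16) + (1.72) + (-1.56) = 0.  So z_0 = -2 is a root, |z_0| = 2.
Divide out the factor (1 + 0.5 z) = (1 - z/z0) (since 1/z0 = -0.5):
  P(z) = (1 + 0.5 z)(1 + (0.08) z + (0.39) z^2)
  [check: z-coef 0.08 - (-0.5) = 0.58; z^2-coef 0.39 - (-0.5)(0.08) = 0.43; z^3-coef -(-0.5)(0.39) = 0.195.]
Remaining roots from the quadratic factor 1 + (0.08) z + (0.39) z^2:
  Set 1 + (0.08) z + (0.39) z^2 = 0, i.e. a z^2 + b z + c = 0 with a = 0.39, b = 0.08, c = 1.
  Discriminant D = b^2 - 4ac = (0.08)^2 - 4*(0.39)*1 = 0.0064 - (1.56) = -1.5536.
  D < 0, so the roots are the complex-conjugate pair z = (-b +/- i sqrt(-D)) / (2a) = -0.1026 +/- 1.598i.
  For a conjugate pair |z|^2 = z * conj(z) = (product of roots) = c/a = 1/(0.39) = 2.564103, so |z| = sqrt(2.564103) = 1.6013 for both roots.
Moduli of all roots: 2.0000, 1.6013, 1.6013.
All moduli strictly greater than 1? Yes.
Verdict: Invertible.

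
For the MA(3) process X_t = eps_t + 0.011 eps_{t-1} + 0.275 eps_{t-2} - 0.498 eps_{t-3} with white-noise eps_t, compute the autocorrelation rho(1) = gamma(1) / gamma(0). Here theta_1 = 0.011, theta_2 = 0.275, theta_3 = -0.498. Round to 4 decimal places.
\rho(1) = -0.0929

For an MA(q) process with theta_0 = 1, the autocovariance is
  gamma(k) = sigma^2 * sum_{i=0..q-k} theta_i * theta_{i+k},
and rho(k) = gamma(k) / gamma(0). Sigma^2 cancels.
  numerator   = (1)*(0.011) + (0.011)*(0.275) + (0.275)*(-0.498) = -0.122925.
  denominator = (1)^2 + (0.011)^2 + (0.275)^2 + (-0.498)^2 = 1.32375.
  rho(1) = -0.122925 / 1.32375 = -0.0929.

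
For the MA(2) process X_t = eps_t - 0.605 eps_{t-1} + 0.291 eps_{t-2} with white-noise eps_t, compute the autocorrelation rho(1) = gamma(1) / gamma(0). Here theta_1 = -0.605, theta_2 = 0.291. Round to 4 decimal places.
\rho(1) = -0.5384

For an MA(q) process with theta_0 = 1, the autocovariance is
  gamma(k) = sigma^2 * sum_{i=0..q-k} theta_i * theta_{i+k},
and rho(k) = gamma(k) / gamma(0). Sigma^2 cancels.
  numerator   = (1)*(-0.605) + (-0.605)*(0.291) = -0.781055.
  denominator = (1)^2 + (-0.605)^2 + (0.291)^2 = 1.450706.
  rho(1) = -0.781055 / 1.450706 = -0.5384.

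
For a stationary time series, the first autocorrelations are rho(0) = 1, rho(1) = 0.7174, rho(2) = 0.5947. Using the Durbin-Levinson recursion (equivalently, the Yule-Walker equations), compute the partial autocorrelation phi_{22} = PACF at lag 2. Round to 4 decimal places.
\phi_{22} = 0.1649

The PACF at lag k is phi_{kk}, the last component of the solution
to the Yule-Walker system G_k phi = r_k where
  (G_k)_{ij} = rho(|i - j|), (r_k)_i = rho(i), i,j = 1..k.
Equivalently, Durbin-Levinson gives phi_{kk} iteratively:
  phi_{11} = rho(1)
  phi_{kk} = [rho(k) - sum_{j=1..k-1} phi_{k-1,j} rho(k-j)]
            / [1 - sum_{j=1..k-1} phi_{k-1,j} rho(j)],
  phi_{k,j} = phi_{k-1,j} - phi_{kk} phi_{k-1,k-j},  j = 1..k-1.
Step k = 1:
  phi_11 = rho(1) = 0.7174.
Step k = 2:
  phi_22 = [rho(2) - phi_11 rho(1)] / [1 - phi_11 rho(1)] = [0.5947 - (0.7174)(0.7174)] / [1 - (0.7174)(0.7174)]
         = 0.08003724 / 0.48533724 = 0.1649.
Therefore phi_{22} = 0.1649.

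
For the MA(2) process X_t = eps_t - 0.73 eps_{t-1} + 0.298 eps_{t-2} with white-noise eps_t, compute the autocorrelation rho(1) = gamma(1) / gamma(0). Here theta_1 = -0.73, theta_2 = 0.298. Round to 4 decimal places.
\rho(1) = -0.5843

For an MA(q) process with theta_0 = 1, the autocovariance is
  gamma(k) = sigma^2 * sum_{i=0..q-k} theta_i * theta_{i+k},
and rho(k) = gamma(k) / gamma(0). Sigma^2 cancels.
  numerator   = (1)*(-0.73) + (-0.73)*(0.298) = -0.94754.
  denominator = (1)^2 + (-0.73)^2 + (0.298)^2 = 1.621704.
  rho(1) = -0.94754 / 1.621704 = -0.5843.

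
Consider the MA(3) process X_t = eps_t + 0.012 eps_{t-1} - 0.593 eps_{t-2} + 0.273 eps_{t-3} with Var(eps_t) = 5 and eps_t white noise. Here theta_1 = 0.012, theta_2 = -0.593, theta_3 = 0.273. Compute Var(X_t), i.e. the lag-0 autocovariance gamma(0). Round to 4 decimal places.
\gamma(0) = 7.1316

For an MA(q) process X_t = eps_t + sum_i theta_i eps_{t-i} with
Var(eps_t) = sigma^2, the variance is
  gamma(0) = sigma^2 * (1 + sum_i theta_i^2).
  sum_i theta_i^2 = (0.012)^2 + (-0.593)^2 + (0.273)^2 = 0.000144 + 0.351649 + 0.074529 = 0.426322.
  gamma(0) = 5 * (1 + 0.426322) = 5 * 1.426322 = 7.13161, which rounds to 7.1316.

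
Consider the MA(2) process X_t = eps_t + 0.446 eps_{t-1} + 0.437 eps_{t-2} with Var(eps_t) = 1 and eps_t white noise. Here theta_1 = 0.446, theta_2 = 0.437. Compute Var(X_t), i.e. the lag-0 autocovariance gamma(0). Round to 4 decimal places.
\gamma(0) = 1.3899

For an MA(q) process X_t = eps_t + sum_i theta_i eps_{t-i} with
Var(eps_t) = sigma^2, the variance is
  gamma(0) = sigma^2 * (1 + sum_i theta_i^2).
  sum_i theta_i^2 = (0.446)^2 + (0.437)^2 = 0.198916 + 0.190969 = 0.389885.
  gamma(0) = 1 * (1 + 0.389885) = 1 * 1.389885 = 1.389885, which rounds to 1.3899.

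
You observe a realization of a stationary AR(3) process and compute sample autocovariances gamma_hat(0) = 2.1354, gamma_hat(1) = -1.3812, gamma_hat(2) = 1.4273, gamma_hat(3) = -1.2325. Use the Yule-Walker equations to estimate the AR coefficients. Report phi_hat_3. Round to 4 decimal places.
\hat\phi_{3} = -0.1110

The Yule-Walker equations for an AR(p) process read, in matrix form,
  Gamma_p phi = r_p,   with   (Gamma_p)_{ij} = gamma(|i - j|),
                       (r_p)_i = gamma(i),   i,j = 1..p.
Substitute the sample gammas (Toeplitz matrix and right-hand side of size 3):
  Gamma_p = [[2.1354, -1.3812, 1.4273], [-1.3812, 2.1354, -1.3812], [1.4273, -1.3812, 2.1354]]
  r_p     = [-1.3812, 1.4273, -1.2325]
Written out (R1..R3):
  (R1) 2.1354 phi_1 - 1.3812 phi_2 + 1.4273 phi_3 = -1.3812
  (R2) -1.3812 phi_1 + 2.1354 phi_2 - 1.3812 phi_3 = 1.4273
  (R3) 1.4273 phi_1 - 1.3812 phi_2 + 2.1354 phi_3 = -1.2325
Gaussian elimination:
  R2 <- R2 - (-1.3812/2.1354) R1 = R2 - (-0.646811) R1:  1.242025 phi_2 - 0.458007 phi_3 = 0.533925
  R3 <- R3 - (1.4273/2.1354) R1 = R3 - (0.668399) R1:  -0.458007 phi_2 + 1.181394 phi_3 = -0.309307
  R3 <- R3 - (-0.458007/1.242025) R2 = R3 - (-0.368758) R2:  1.0125 phi_3 = -0.112418
Back-substitution:
  phi_hat_3 = -0.112418 / 1.0125 = -0.11103
  phi_hat_2 = (0.533925 - (-0.458007)(-0.11103)) / 1.242025 = 0.388939
  phi_hat_1 = (-1.3812 - (-1.3812)(0.388939) - (1.4273)(-0.11103)) / 2.1354 = -0.321028
So phi_hat = [-0.3210, 0.3889, -0.1110].
Therefore phi_hat_3 = -0.1110.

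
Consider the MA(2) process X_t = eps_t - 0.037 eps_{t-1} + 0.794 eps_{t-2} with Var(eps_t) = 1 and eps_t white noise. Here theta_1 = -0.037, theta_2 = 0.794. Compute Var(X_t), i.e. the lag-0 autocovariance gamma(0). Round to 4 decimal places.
\gamma(0) = 1.6318

For an MA(q) process X_t = eps_t + sum_i theta_i eps_{t-i} with
Var(eps_t) = sigma^2, the variance is
  gamma(0) = sigma^2 * (1 + sum_i theta_i^2).
  sum_i theta_i^2 = (-0.037)^2 + (0.794)^2 = 0.001369 + 0.630436 = 0.631805.
  gamma(0) = 1 * (1 + 0.631805) = 1 * 1.631805 = 1.631805, which rounds to 1.6318.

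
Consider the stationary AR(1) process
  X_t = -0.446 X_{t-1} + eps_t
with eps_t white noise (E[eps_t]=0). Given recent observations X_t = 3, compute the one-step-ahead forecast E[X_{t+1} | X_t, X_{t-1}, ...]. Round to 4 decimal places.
E[X_{t+1} \mid \mathcal F_t] = -1.3380

For an AR(p) model X_t = c + sum_i phi_i X_{t-i} + eps_t, the
one-step-ahead conditional mean is
  E[X_{t+1} | X_t, ...] = c + sum_i phi_i X_{t+1-i}.
Substitute known values:
  E[X_{t+1} | ...] = (-0.446) * (3)
                   = -1.3380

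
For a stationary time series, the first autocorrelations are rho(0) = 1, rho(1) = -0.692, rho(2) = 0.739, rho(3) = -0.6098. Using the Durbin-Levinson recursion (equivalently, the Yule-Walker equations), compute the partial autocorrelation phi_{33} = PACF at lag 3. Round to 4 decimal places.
\phi_{33} = -0.0211

The PACF at lag k is phi_{kk}, the last component of the solution
to the Yule-Walker system G_k phi = r_k where
  (G_k)_{ij} = rho(|i - j|), (r_k)_i = rho(i), i,j = 1..k.
Equivalently, Durbin-Levinson gives phi_{kk} iteratively:
  phi_{11} = rho(1)
  phi_{kk} = [rho(k) - sum_{j=1..k-1} phi_{k-1,j} rho(k-j)]
            / [1 - sum_{j=1..k-1} phi_{k-1,j} rho(j)],
  phi_{k,j} = phi_{k-1,j} - phi_{kk} phi_{k-1,k-j},  j = 1..k-1.
Step k = 1:
  phi_11 = rho(1) = -0.692.
Step k = 2:
  phi_22 = [rho(2) - phi_11 rho(1)] / [1 - phi_11 rho(1)] = [0.739 - (-0.692)(-0.692)] / [1 - (-0.692)(-0.692)]
         = 0.260136 / 0.521136 = 0.499171.
  Update: phi_21 = phi_11 - phi_22 phi_11 = -0.692 - (0.499171)(-0.692) = -0.346574.
Step k = 3:
  phi_33 = [rho(3) - phi_21 rho(2) - phi_22 rho(1)] / [1 - phi_21 rho(1) - phi_22 rho(2)]
    numerator   = -0.6098 - (-0.346574)(0.739) - (0.499171)(-0.692) = -0.00825572
    denominator = 1 - (-0.346574)(-0.692) - (0.499171)(0.739) = 0.39128364
  phi_33 = -0.00825572 / 0.39128364 = -0.0211.
Therefore phi_{33} = -0.0211.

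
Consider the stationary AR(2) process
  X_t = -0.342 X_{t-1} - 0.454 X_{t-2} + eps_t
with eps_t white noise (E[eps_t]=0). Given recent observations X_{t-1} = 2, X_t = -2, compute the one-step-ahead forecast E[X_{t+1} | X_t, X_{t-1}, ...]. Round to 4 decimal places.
E[X_{t+1} \mid \mathcal F_t] = -0.2240

For an AR(p) model X_t = c + sum_i phi_i X_{t-i} + eps_t, the
one-step-ahead conditional mean is
  E[X_{t+1} | X_t, ...] = c + sum_i phi_i X_{t+1-i}.
Substitute known values:
  E[X_{t+1} | ...] = (-0.342) * (-2) + (-0.454) * (2)
                   = -0.2240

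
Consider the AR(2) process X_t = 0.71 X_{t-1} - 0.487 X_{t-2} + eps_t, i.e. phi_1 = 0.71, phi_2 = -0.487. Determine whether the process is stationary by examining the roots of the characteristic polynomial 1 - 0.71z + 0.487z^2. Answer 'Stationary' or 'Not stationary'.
\text{Stationary}

The AR(p) characteristic polynomial is P(z) = 1 - 0.71z + 0.487z^2.
Stationarity requires all roots to lie outside the unit circle, i.e. |z| > 1 for every root.
Set 1 + (-0.71) z + (0.487) z^2 = 0, i.e. a z^2 + b z + c = 0 with a = 0.487, b = -0.71, c = 1.
Discriminant D = b^2 - 4ac = (-0.71)^2 - 4*(0.487)*1 = 0.5041 - (1.948) = -1.4439.
D < 0, so the roots are the complex-conjugate pair z = (-b +/- i sqrt(-D)) / (2a) = 0.729 +/- 1.2337i.
For a conjugate pair |z|^2 = z * conj(z) = (product of roots) = c/a = 1/(0.487) = 2.053388, so |z| = sqrt(2.053388) = 1.433 for both roots.
Moduli of all roots: 1.4330, 1.4330.
All moduli strictly greater than 1? Yes.
Verdict: Stationary.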